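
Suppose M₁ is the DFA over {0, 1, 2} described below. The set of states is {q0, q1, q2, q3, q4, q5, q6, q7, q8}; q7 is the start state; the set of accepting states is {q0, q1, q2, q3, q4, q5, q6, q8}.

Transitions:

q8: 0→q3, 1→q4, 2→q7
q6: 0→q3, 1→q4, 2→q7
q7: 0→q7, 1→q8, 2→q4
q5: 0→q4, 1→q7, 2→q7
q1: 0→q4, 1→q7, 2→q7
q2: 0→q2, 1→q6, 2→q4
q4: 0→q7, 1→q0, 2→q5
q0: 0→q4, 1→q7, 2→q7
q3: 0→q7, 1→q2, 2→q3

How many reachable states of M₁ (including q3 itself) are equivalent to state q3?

First remove the unreachable states {q1}; 8 states remain.
P0 = {q0,q2,q3,q4,q5,q6,q8} | {q7}.
On input 0, block {q0,q2,q3,q4,q5,q6,q8} splits into {q0,q2,q5,q6,q8} and {q3,q4}.
Refine {q0,q2,q5,q6,q8} on symbol 0: members go to different blocks, giving {q0,q5,q6,q8} and {q2}.
Split {q0,q5,q6,q8} by δ(·,1) → {q0,q5} and {q6,q8}.
Split {q3,q4} by δ(·,1) → {q3} and {q4}.
The partition is now stable with 6 blocks: {q0,q5} | {q7} | {q3} | {q2} | {q6,q8} | {q4}.
State q3 belongs to the block {q3}, which has 1 states.

1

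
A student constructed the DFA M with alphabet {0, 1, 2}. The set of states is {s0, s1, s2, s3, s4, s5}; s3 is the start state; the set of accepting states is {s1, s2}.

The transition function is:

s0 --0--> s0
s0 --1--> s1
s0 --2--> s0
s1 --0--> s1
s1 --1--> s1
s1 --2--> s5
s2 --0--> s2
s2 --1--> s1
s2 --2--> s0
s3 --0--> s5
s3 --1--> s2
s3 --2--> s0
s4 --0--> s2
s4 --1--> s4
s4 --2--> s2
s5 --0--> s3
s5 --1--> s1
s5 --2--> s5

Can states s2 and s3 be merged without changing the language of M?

No

States {s4} cannot be reached from the start state, so discard them.
Start with accepting vs non-accepting: {s1,s2} | {s0,s3,s5}.
No further refinement is possible. Final partition (2 blocks): {s1,s2} | {s0,s3,s5}.
s2 and s3 end up in different blocks, so they are distinguishable. For instance, the string 'ε' is accepted from only s2.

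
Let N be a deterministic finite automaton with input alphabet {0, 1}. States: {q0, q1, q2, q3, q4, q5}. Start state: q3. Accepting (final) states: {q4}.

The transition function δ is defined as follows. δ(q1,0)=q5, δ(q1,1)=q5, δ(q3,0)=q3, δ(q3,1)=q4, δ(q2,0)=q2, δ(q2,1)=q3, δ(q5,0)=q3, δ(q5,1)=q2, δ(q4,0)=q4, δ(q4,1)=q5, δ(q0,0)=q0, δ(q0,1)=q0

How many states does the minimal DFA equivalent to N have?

Reachable states from the start: {q2,q3,q4,q5}. Unreachable: {q0,q1} — drop them.
Initial partition by acceptance: {q4} | {q2,q3,q5}.
Refine {q2,q3,q5} on symbol 1: members go to different blocks, giving {q2,q5} and {q3}.
On input 0, block {q2,q5} splits into {q2} and {q5}.
Stable partition: {q4} | {q2} | {q3} | {q5} — 4 equivalence classes.

4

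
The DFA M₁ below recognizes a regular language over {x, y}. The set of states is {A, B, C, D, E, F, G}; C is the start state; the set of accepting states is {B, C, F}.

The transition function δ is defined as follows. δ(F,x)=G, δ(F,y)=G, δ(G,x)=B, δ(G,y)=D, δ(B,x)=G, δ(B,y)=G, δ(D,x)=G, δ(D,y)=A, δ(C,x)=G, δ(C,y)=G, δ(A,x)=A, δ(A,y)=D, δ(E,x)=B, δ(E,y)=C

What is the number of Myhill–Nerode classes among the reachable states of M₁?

4

Reachable states from the start: {A,B,C,D,G}. Unreachable: {E,F} — drop them.
P0 = {B,C} | {A,D,G}.
On input x, block {A,D,G} splits into {A,D} and {G}.
Split {A,D} by δ(·,x) → {A} and {D}.
No further refinement is possible. Final partition (4 blocks): {B,C} | {A} | {G} | {D}.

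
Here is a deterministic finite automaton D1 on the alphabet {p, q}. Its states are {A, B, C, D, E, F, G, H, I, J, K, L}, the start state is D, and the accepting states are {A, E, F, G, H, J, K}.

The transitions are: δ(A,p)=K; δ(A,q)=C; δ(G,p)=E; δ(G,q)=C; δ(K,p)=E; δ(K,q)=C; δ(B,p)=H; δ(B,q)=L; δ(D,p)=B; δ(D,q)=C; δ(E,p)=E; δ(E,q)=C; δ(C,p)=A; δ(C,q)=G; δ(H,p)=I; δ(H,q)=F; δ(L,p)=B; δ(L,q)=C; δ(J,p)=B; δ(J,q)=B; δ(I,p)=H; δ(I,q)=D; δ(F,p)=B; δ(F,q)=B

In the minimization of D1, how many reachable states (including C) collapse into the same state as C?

First remove the unreachable states {J}; 11 states remain.
Start with accepting vs non-accepting: {A,E,F,G,H,K} | {B,C,D,I,L}.
Refine {A,E,F,G,H,K} on symbol p: members go to different blocks, giving {A,E,G,K} and {F,H}.
Refine {B,C,D,I,L} on symbol p: members go to different blocks, giving {B,I} and {D,L} and {C}.
On input q, block {F,H} splits into {F} and {H}.
Stable partition: {A,E,G,K} | {B,I} | {F} | {D,L} | {C} | {H} — 6 equivalence classes.
State C belongs to the block {C}, which has 1 states.

1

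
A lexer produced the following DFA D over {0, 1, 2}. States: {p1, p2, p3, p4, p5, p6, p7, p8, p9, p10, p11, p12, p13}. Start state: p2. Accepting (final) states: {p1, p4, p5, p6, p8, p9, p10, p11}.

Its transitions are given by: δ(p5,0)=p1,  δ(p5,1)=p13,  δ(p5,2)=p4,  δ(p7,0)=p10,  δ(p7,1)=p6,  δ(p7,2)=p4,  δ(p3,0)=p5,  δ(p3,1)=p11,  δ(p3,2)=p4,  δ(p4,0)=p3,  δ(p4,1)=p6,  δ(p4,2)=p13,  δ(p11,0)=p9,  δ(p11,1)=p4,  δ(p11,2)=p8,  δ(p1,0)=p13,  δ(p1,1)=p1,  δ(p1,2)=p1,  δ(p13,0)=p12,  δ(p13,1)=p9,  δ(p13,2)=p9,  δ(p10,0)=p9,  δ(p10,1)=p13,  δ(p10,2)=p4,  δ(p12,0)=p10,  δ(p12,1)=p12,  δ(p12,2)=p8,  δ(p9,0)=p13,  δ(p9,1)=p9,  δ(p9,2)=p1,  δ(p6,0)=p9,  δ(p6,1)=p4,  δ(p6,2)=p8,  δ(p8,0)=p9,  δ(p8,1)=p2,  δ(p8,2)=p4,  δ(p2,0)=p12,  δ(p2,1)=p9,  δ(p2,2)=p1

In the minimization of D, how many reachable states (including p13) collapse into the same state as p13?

2

States {p7} cannot be reached from the start state, so discard them.
Start with accepting vs non-accepting: {p1,p4,p5,p6,p8,p9,p10,p11} | {p2,p3,p12,p13}.
Split {p1,p4,p5,p6,p8,p9,p10,p11} by δ(·,0) → {p5,p6,p8,p10,p11} and {p1,p4,p9}.
Split {p5,p6,p8,p10,p11} by δ(·,1) → {p5,p8,p10} and {p6,p11}.
Refine {p2,p3,p12,p13} on symbol 0: members go to different blocks, giving {p2,p13} and {p3,p12}.
On input 0, block {p1,p4,p9} splits into {p1,p9} and {p4}.
On input 1, block {p3,p12} splits into {p3} and {p12}.
Stable partition: {p5,p8,p10} | {p2,p13} | {p1,p9} | {p6,p11} | {p3} | {p4} | {p12} — 7 equivalence classes.
State p13 belongs to the block {p2,p13}, which has 2 states.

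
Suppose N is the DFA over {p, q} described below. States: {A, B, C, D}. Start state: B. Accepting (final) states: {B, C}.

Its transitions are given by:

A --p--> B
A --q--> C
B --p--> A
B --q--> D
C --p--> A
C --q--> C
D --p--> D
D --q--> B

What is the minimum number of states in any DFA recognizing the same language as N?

4

P0 = {B,C} | {A,D}.
Refine {B,C} on symbol q: members go to different blocks, giving {B} and {C}.
Refine {A,D} on symbol p: members go to different blocks, giving {A} and {D}.
The partition is now stable with 4 blocks: {B} | {A} | {C} | {D}.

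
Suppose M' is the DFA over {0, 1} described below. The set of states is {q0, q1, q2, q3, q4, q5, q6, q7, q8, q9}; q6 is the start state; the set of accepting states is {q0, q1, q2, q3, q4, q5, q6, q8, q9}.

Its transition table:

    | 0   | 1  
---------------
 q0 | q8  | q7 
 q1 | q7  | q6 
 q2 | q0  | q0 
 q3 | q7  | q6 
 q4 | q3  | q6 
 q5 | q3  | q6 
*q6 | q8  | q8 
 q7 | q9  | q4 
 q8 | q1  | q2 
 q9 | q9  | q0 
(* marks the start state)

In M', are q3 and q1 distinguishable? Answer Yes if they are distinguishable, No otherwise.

No

Reachable states from the start: {q0,q1,q2,q3,q4,q6,q7,q8,q9}. Unreachable: {q5} — drop them.
Initial partition by acceptance: {q0,q1,q2,q3,q4,q6,q8,q9} | {q7}.
Refine {q0,q1,q2,q3,q4,q6,q8,q9} on symbol 0: members go to different blocks, giving {q0,q2,q4,q6,q8,q9} and {q1,q3}.
On input 0, block {q0,q2,q4,q6,q8,q9} splits into {q0,q2,q6,q9} and {q4,q8}.
Split {q0,q2,q6,q9} by δ(·,0) → {q0,q6} and {q2,q9}.
Refine {q0,q6} on symbol 1: members go to different blocks, giving {q0} and {q6}.
On input 1, block {q4,q8} splits into {q4} and {q8}.
Split {q2,q9} by δ(·,0) → {q2} and {q9}.
No further refinement is possible. Final partition (8 blocks): {q0} | {q7} | {q1,q3} | {q4} | {q2} | {q6} | {q8} | {q9}.
q3 and q1 lie in the same block of the stable partition, so they are equivalent — no string distinguishes them.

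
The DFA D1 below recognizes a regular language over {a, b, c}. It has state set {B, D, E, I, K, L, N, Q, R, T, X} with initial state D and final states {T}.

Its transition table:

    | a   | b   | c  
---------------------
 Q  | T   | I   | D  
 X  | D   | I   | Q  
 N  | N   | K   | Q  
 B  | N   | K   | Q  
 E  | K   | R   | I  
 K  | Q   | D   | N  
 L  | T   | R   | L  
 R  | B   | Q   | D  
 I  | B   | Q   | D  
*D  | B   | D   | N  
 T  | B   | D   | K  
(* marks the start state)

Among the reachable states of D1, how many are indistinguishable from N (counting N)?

2

First remove the unreachable states {E,L,R,X}; 7 states remain.
P0 = {T} | {B,D,I,K,N,Q}.
Split {B,D,I,K,N,Q} by δ(·,a) → {B,D,I,K,N} and {Q}.
Refine {B,D,I,K,N} on symbol a: members go to different blocks, giving {B,D,I,N} and {K}.
Refine {B,D,I,N} on symbol b: members go to different blocks, giving {B,N} and {D} and {I}.
Stable partition: {T} | {B,N} | {Q} | {K} | {D} | {I} — 6 equivalence classes.
State N belongs to the block {B,N}, which has 2 states.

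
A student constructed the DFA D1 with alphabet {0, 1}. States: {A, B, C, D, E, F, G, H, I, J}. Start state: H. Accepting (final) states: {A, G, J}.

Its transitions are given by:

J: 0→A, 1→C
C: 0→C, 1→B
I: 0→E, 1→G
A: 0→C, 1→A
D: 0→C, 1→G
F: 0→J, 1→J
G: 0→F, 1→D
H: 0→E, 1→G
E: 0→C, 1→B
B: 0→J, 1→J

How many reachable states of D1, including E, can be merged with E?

First remove the unreachable states {I}; 9 states remain.
Initial partition by acceptance: {A,G,J} | {B,C,D,E,F,H}.
On input 0, block {A,G,J} splits into {A,G} and {J}.
On input 1, block {A,G} splits into {A} and {G}.
Refine {B,C,D,E,F,H} on symbol 0: members go to different blocks, giving {C,D,E,H} and {B,F}.
Split {C,D,E,H} by δ(·,1) → {C,E} and {D,H}.
The partition is now stable with 6 blocks: {A} | {C,E} | {J} | {G} | {B,F} | {D,H}.
State E belongs to the block {C,E}, which has 2 states.

2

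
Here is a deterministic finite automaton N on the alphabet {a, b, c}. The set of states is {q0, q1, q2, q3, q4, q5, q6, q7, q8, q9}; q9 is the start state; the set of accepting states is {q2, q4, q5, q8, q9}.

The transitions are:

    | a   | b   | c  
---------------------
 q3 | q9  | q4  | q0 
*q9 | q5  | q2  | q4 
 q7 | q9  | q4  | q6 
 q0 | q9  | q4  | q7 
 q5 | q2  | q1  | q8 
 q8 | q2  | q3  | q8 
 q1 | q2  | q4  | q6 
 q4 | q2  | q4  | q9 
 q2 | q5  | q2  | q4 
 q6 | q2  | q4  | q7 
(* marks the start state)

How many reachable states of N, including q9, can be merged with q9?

2

All states are reachable from the start state.
Initial partition by acceptance: {q2,q4,q5,q8,q9} | {q0,q1,q3,q6,q7}.
Refine {q2,q4,q5,q8,q9} on symbol b: members go to different blocks, giving {q2,q4,q9} and {q5,q8}.
On input a, block {q2,q4,q9} splits into {q2,q9} and {q4}.
The partition is now stable with 4 blocks: {q2,q9} | {q0,q1,q3,q6,q7} | {q5,q8} | {q4}.
The equivalence class containing q9 is {q2,q9}, of size 2.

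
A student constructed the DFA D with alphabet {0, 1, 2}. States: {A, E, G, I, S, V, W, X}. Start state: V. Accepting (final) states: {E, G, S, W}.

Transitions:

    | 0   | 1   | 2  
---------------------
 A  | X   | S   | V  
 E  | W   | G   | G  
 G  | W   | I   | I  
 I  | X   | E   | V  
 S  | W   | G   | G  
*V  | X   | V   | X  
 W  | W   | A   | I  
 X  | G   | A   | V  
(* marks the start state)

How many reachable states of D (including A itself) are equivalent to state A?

Every state is reachable, so we keep all 8.
Start with accepting vs non-accepting: {E,G,S,W} | {A,I,V,X}.
Split {E,G,S,W} by δ(·,1) → {E,S} and {G,W}.
On input 0, block {A,I,V,X} splits into {A,I,V} and {X}.
On input 1, block {A,I,V} splits into {A,I} and {V}.
The partition is now stable with 5 blocks: {E,S} | {A,I} | {G,W} | {X} | {V}.
State A belongs to the block {A,I}, which has 2 states.

2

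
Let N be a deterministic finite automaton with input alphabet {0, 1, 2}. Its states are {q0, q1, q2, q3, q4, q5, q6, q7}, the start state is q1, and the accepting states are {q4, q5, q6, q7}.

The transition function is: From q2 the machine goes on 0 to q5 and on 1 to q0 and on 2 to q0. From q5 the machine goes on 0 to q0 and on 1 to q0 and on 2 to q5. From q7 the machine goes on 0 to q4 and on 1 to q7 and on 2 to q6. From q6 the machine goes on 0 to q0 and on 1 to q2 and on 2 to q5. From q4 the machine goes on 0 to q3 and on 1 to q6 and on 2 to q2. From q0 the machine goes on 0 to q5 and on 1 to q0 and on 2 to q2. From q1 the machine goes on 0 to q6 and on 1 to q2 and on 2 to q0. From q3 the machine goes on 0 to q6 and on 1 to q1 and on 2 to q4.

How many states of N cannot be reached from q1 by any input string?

No path from q1 leads to q3, q4, q7; the other 5 states are all reachable.

3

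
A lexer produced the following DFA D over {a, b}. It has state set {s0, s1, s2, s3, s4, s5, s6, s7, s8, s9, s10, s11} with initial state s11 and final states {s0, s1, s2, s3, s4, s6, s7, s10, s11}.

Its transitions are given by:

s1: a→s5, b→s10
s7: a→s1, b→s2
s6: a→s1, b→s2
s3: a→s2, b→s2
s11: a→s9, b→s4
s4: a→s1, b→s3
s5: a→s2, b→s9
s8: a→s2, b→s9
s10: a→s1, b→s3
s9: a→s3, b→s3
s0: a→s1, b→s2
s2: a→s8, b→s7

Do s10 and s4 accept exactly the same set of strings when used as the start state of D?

Yes

Reachable states from the start: {s1,s2,s3,s4,s5,s7,s8,s9,s10,s11}. Unreachable: {s0,s6} — drop them.
P0 = {s1,s2,s3,s4,s7,s10,s11} | {s5,s8,s9}.
Refine {s1,s2,s3,s4,s7,s10,s11} on symbol a: members go to different blocks, giving {s3,s4,s7,s10} and {s1,s2,s11}.
Split {s3,s4,s7,s10} by δ(·,b) → {s3,s7} and {s4,s10}.
Refine {s5,s8,s9} on symbol a: members go to different blocks, giving {s5,s8} and {s9}.
Refine {s1,s2,s11} on symbol a: members go to different blocks, giving {s1,s2} and {s11}.
On input b, block {s1,s2} splits into {s1} and {s2}.
Split {s3,s7} by δ(·,a) → {s3} and {s7}.
The partition is now stable with 8 blocks: {s3} | {s5,s8} | {s1} | {s4,s10} | {s9} | {s11} | {s2} | {s7}.
s10 and s4 lie in the same block of the stable partition, so they are equivalent — no string distinguishes them.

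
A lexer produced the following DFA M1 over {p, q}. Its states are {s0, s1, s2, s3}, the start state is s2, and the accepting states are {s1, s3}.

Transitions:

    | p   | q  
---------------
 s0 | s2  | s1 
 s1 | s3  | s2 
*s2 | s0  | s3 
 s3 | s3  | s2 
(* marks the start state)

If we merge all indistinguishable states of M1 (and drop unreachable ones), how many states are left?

Start with accepting vs non-accepting: {s1,s3} | {s0,s2}.
The partition is now stable with 2 blocks: {s1,s3} | {s0,s2}.

2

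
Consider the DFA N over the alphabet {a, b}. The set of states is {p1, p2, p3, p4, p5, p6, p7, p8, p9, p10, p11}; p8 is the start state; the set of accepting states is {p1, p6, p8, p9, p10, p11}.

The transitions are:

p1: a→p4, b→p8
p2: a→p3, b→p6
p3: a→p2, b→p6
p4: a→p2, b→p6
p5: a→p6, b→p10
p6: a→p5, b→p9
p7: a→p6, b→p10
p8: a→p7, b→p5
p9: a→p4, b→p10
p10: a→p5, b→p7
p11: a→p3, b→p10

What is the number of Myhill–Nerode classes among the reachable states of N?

5

First remove the unreachable states {p1,p11}; 9 states remain.
Start with accepting vs non-accepting: {p6,p8,p9,p10} | {p2,p3,p4,p5,p7}.
Refine {p6,p8,p9,p10} on symbol b: members go to different blocks, giving {p6,p9} and {p8,p10}.
Split {p6,p9} by δ(·,b) → {p6} and {p9}.
Split {p2,p3,p4,p5,p7} by δ(·,a) → {p2,p3,p4} and {p5,p7}.
No further refinement is possible. Final partition (5 blocks): {p6} | {p2,p3,p4} | {p8,p10} | {p9} | {p5,p7}.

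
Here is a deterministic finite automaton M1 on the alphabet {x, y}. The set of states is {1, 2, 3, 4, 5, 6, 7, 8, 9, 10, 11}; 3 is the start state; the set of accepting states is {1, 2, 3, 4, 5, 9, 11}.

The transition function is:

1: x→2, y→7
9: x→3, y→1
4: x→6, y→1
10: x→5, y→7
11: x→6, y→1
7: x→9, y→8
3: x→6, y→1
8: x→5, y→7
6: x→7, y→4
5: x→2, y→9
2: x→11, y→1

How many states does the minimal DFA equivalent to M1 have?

States {10} cannot be reached from the start state, so discard them.
P0 = {1,2,3,4,5,9,11} | {6,7,8}.
On input x, block {1,2,3,4,5,9,11} splits into {1,2,5,9} and {3,4,11}.
On input x, block {1,2,5,9} splits into {1,5} and {2,9}.
Refine {1,5} on symbol y: members go to different blocks, giving {1} and {5}.
On input x, block {6,7,8} splits into {6} and {7} and {8}.
No further refinement is possible. Final partition (7 blocks): {1} | {6} | {3,4,11} | {2,9} | {5} | {7} | {8}.

7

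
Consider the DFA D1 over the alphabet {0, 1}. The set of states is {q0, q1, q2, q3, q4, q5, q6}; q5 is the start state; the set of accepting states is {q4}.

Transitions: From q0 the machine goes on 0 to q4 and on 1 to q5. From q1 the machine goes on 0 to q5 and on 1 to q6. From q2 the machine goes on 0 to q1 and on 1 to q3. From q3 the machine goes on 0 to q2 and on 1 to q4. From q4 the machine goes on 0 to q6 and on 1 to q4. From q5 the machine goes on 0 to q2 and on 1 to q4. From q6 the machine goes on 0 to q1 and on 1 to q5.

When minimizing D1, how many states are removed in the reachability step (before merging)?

BFS from q5 reaches {q1, q2, q3, q4, q5, q6}; the 1 state(s) q0 are never visited.

1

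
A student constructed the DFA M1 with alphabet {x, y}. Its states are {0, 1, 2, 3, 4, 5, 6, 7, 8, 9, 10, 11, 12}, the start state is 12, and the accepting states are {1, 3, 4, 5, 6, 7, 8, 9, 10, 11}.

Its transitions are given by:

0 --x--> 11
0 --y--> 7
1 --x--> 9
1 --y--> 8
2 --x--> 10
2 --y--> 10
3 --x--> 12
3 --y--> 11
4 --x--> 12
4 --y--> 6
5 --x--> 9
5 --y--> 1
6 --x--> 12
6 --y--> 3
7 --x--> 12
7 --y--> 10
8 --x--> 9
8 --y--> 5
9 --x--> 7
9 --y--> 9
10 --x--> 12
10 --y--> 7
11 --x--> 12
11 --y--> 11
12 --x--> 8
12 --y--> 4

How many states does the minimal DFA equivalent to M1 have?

States {0,2} cannot be reached from the start state, so discard them.
Start with accepting vs non-accepting: {1,3,4,5,6,7,8,9,10,11} | {12}.
On input x, block {1,3,4,5,6,7,8,9,10,11} splits into {3,4,6,7,10,11} and {1,5,8,9}.
Split {1,5,8,9} by δ(·,x) → {1,5,8} and {9}.
Stable partition: {3,4,6,7,10,11} | {12} | {1,5,8} | {9} — 4 equivalence classes.

4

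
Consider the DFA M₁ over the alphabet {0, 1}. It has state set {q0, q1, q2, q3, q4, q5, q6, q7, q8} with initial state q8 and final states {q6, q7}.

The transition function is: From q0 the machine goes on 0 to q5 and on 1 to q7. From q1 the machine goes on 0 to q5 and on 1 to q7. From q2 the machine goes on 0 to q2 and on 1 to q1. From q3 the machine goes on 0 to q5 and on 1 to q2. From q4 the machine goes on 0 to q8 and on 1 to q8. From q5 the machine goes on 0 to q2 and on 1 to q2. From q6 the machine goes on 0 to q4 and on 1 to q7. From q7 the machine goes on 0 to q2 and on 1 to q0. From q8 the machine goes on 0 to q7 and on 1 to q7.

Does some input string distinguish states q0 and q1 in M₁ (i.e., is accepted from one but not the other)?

No

Reachable states from the start: {q0,q1,q2,q5,q7,q8}. Unreachable: {q3,q4,q6} — drop them.
Initial partition by acceptance: {q7} | {q0,q1,q2,q5,q8}.
Split {q0,q1,q2,q5,q8} by δ(·,0) → {q0,q1,q2,q5} and {q8}.
Split {q0,q1,q2,q5} by δ(·,1) → {q0,q1} and {q2,q5}.
Refine {q2,q5} on symbol 1: members go to different blocks, giving {q2} and {q5}.
Stable partition: {q7} | {q0,q1} | {q8} | {q2} | {q5} — 5 equivalence classes.
q0 and q1 lie in the same block of the stable partition, so they are equivalent — no string distinguishes them.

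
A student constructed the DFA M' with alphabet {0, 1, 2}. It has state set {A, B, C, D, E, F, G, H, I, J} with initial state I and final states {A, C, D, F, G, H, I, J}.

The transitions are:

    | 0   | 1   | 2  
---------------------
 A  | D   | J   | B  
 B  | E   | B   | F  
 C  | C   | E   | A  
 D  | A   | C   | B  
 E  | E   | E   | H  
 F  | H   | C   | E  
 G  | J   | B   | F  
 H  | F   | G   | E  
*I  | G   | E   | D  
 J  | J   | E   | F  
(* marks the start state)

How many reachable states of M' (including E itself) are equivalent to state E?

2

P0 = {A,C,D,F,G,H,I,J} | {B,E}.
Refine {A,C,D,F,G,H,I,J} on symbol 1: members go to different blocks, giving {A,D,F,H} and {C,G,I,J}.
No further refinement is possible. Final partition (3 blocks): {A,D,F,H} | {B,E} | {C,G,I,J}.
State E belongs to the block {B,E}, which has 2 states.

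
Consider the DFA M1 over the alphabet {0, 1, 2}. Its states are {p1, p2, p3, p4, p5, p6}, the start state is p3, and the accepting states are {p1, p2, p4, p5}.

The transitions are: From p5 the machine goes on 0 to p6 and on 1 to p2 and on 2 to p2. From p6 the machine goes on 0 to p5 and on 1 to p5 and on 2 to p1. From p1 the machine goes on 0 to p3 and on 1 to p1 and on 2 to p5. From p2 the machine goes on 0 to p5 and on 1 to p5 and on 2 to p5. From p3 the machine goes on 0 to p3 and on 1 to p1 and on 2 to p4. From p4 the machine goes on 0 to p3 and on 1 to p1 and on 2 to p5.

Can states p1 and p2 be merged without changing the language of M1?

All states are reachable from the start state.
Initial partition by acceptance: {p1,p2,p4,p5} | {p3,p6}.
Split {p1,p2,p4,p5} by δ(·,0) → {p1,p4,p5} and {p2}.
Split {p1,p4,p5} by δ(·,1) → {p1,p4} and {p5}.
On input 0, block {p3,p6} splits into {p3} and {p6}.
Stable partition: {p1,p4} | {p3} | {p2} | {p5} | {p6} — 5 equivalence classes.
p1 and p2 end up in different blocks, so they are distinguishable. For instance, the string '0' is accepted from only p2.

No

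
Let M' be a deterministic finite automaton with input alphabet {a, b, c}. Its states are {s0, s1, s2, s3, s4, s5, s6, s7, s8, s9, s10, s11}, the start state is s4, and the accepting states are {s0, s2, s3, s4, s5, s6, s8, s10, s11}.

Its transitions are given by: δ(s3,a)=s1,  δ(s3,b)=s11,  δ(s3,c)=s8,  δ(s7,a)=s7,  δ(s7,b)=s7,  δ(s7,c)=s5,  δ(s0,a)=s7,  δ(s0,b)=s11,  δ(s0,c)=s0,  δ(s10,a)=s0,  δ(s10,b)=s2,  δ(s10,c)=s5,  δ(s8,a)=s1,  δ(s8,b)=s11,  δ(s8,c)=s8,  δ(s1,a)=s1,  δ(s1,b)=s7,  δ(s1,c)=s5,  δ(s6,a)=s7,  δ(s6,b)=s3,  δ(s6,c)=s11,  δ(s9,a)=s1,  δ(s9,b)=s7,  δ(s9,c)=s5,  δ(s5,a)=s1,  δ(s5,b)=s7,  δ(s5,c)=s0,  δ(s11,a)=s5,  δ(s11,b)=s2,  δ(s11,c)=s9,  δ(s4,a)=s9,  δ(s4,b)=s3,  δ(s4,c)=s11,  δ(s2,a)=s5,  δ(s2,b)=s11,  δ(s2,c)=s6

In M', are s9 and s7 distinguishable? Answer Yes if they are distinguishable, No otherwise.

No

States {s10} cannot be reached from the start state, so discard them.
Initial partition by acceptance: {s0,s2,s3,s4,s5,s6,s8,s11} | {s1,s7,s9}.
Split {s0,s2,s3,s4,s5,s6,s8,s11} by δ(·,a) → {s0,s3,s4,s5,s6,s8} and {s2,s11}.
Split {s0,s3,s4,s5,s6,s8} by δ(·,b) → {s0,s3,s8} and {s4,s6} and {s5}.
On input c, block {s2,s11} splits into {s2} and {s11}.
Stable partition: {s0,s3,s8} | {s1,s7,s9} | {s2} | {s4,s6} | {s5} | {s11} — 6 equivalence classes.
s9 and s7 lie in the same block of the stable partition, so they are equivalent — no string distinguishes them.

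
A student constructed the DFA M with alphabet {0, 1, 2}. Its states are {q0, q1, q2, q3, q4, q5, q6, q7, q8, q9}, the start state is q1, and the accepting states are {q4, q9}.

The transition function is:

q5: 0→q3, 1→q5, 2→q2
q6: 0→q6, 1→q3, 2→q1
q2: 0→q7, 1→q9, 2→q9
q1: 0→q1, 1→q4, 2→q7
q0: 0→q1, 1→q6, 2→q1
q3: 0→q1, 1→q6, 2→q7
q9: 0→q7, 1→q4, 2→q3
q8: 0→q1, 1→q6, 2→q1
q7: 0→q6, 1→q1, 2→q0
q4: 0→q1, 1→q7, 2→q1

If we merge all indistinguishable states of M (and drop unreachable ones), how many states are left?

First remove the unreachable states {q2,q5,q8,q9}; 6 states remain.
Start with accepting vs non-accepting: {q4} | {q0,q1,q3,q6,q7}.
On input 1, block {q0,q1,q3,q6,q7} splits into {q0,q3,q6,q7} and {q1}.
Split {q0,q3,q6,q7} by δ(·,0) → {q0,q3} and {q6,q7}.
On input 2, block {q0,q3} splits into {q0} and {q3}.
On input 1, block {q6,q7} splits into {q6} and {q7}.
The partition is now stable with 6 blocks: {q4} | {q0} | {q1} | {q6} | {q3} | {q7}.

6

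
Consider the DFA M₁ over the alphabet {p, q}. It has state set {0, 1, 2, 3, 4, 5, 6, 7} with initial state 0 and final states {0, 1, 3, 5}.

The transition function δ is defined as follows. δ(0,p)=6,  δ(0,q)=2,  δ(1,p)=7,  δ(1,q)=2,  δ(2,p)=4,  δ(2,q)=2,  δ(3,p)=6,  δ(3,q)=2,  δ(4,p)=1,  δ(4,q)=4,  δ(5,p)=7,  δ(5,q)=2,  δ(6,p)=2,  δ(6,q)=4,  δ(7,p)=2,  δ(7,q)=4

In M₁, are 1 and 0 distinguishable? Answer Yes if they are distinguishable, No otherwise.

No

First remove the unreachable states {3,5}; 6 states remain.
P0 = {0,1} | {2,4,6,7}.
Refine {2,4,6,7} on symbol p: members go to different blocks, giving {2,6,7} and {4}.
Split {2,6,7} by δ(·,p) → {6,7} and {2}.
No further refinement is possible. Final partition (4 blocks): {0,1} | {6,7} | {4} | {2}.
1 and 0 lie in the same block of the stable partition, so they are equivalent — no string distinguishes them.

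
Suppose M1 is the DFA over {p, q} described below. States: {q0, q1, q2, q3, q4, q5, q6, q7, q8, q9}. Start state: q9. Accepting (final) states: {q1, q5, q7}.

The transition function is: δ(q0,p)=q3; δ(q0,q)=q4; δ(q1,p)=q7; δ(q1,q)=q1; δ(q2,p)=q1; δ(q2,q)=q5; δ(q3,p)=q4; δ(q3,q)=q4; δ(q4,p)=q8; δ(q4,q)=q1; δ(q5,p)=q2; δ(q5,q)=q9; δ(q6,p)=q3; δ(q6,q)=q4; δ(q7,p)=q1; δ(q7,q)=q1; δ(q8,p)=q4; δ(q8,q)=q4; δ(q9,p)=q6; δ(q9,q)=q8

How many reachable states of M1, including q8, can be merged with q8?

2

First remove the unreachable states {q0,q2,q5}; 7 states remain.
Start with accepting vs non-accepting: {q1,q7} | {q3,q4,q6,q8,q9}.
Split {q3,q4,q6,q8,q9} by δ(·,q) → {q3,q6,q8,q9} and {q4}.
Refine {q3,q6,q8,q9} on symbol p: members go to different blocks, giving {q3,q8} and {q6,q9}.
Split {q6,q9} by δ(·,p) → {q6} and {q9}.
Stable partition: {q1,q7} | {q3,q8} | {q4} | {q6} | {q9} — 5 equivalence classes.
The equivalence class containing q8 is {q3,q8}, of size 2.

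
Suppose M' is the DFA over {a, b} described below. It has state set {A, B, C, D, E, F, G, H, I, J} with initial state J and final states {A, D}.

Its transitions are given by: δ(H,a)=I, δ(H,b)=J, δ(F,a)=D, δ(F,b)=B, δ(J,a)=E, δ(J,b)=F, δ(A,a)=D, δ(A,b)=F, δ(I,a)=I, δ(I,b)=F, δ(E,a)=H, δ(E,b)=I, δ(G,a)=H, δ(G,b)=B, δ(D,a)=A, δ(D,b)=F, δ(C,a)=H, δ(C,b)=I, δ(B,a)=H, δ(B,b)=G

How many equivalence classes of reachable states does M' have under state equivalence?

States {C} cannot be reached from the start state, so discard them.
P0 = {A,D} | {B,E,F,G,H,I,J}.
Split {B,E,F,G,H,I,J} by δ(·,a) → {B,E,G,H,I,J} and {F}.
Refine {B,E,G,H,I,J} on symbol b: members go to different blocks, giving {B,E,G,H} and {I,J}.
Split {B,E,G,H} by δ(·,a) → {B,E,G} and {H}.
On input b, block {B,E,G} splits into {B,G} and {E}.
Refine {I,J} on symbol a: members go to different blocks, giving {I} and {J}.
Stable partition: {A,D} | {B,G} | {F} | {I} | {H} | {E} | {J} — 7 equivalence classes.

7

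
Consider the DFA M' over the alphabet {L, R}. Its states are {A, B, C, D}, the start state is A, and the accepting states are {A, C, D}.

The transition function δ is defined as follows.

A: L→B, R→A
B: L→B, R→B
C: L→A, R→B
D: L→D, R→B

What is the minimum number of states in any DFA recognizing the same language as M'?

2

States {C,D} cannot be reached from the start state, so discard them.
Start with accepting vs non-accepting: {A} | {B}.
The partition is now stable with 2 blocks: {A} | {B}.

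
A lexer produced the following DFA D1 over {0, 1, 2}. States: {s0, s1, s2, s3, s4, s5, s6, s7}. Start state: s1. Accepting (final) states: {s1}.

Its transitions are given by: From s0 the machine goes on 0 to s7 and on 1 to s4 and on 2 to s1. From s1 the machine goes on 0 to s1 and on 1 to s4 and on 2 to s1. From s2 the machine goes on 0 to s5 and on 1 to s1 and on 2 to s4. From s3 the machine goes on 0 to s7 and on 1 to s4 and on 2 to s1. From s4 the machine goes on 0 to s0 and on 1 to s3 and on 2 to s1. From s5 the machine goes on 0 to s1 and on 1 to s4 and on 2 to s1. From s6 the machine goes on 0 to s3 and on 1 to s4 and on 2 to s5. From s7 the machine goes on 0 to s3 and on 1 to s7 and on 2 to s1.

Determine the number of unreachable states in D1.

3

Starting at s1 and following transitions, the reachable set is {s0, s1, s3, s4, s7}. That leaves s2, s5, s6 unreachable — 3 in total.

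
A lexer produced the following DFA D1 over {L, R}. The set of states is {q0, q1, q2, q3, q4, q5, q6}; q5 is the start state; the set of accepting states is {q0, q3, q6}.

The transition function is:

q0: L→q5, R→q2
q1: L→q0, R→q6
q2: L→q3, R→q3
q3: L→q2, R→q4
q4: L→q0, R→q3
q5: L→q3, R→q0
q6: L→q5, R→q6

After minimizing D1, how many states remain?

First remove the unreachable states {q1,q6}; 5 states remain.
P0 = {q0,q3} | {q2,q4,q5}.
Stable partition: {q0,q3} | {q2,q4,q5} — 2 equivalence classes.

2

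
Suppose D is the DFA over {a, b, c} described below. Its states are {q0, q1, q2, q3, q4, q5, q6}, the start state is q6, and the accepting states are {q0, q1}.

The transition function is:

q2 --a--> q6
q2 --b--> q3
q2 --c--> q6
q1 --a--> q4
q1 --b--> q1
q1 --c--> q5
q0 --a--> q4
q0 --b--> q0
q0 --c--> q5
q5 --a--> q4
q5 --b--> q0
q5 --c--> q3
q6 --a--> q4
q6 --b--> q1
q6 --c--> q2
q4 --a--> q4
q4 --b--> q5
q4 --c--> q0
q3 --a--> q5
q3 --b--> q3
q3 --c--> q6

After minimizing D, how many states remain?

Start with accepting vs non-accepting: {q0,q1} | {q2,q3,q4,q5,q6}.
Refine {q2,q3,q4,q5,q6} on symbol b: members go to different blocks, giving {q2,q3,q4} and {q5,q6}.
Split {q2,q3,q4} by δ(·,a) → {q2,q3} and {q4}.
The partition is now stable with 4 blocks: {q0,q1} | {q2,q3} | {q5,q6} | {q4}.

4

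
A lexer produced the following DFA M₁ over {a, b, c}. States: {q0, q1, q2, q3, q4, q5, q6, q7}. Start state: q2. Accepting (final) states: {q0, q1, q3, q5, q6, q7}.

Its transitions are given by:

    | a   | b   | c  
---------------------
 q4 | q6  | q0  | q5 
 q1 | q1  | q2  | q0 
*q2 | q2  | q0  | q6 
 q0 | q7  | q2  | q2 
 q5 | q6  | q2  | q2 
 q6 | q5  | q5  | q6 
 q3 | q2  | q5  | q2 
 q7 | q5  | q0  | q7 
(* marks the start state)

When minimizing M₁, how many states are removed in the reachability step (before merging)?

Starting at q2 and following transitions, the reachable set is {q0, q2, q5, q6, q7}. That leaves q1, q3, q4 unreachable — 3 in total.

3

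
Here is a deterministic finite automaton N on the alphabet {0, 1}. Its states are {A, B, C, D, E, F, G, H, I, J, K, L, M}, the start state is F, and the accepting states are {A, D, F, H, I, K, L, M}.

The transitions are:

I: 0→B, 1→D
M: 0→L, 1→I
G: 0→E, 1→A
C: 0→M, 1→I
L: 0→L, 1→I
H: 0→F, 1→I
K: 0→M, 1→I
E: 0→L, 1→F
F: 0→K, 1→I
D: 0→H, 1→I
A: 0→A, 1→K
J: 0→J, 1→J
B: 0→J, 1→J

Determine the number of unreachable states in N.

Starting at F and following transitions, the reachable set is {B, D, F, H, I, J, K, L, M}. That leaves A, C, E, G unreachable — 4 in total.

4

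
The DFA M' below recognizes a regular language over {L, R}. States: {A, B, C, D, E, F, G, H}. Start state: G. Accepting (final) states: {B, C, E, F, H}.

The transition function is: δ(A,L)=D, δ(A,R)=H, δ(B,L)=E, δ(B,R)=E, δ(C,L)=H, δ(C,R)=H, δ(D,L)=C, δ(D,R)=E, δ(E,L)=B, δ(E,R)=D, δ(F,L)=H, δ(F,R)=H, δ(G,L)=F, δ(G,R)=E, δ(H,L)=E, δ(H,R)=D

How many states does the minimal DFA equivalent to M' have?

5

First remove the unreachable states {A}; 7 states remain.
Initial partition by acceptance: {B,C,E,F,H} | {D,G}.
On input R, block {B,C,E,F,H} splits into {B,C,F} and {E,H}.
On input L, block {E,H} splits into {E} and {H}.
On input L, block {B,C,F} splits into {C,F} and {B}.
The partition is now stable with 5 blocks: {C,F} | {D,G} | {E} | {H} | {B}.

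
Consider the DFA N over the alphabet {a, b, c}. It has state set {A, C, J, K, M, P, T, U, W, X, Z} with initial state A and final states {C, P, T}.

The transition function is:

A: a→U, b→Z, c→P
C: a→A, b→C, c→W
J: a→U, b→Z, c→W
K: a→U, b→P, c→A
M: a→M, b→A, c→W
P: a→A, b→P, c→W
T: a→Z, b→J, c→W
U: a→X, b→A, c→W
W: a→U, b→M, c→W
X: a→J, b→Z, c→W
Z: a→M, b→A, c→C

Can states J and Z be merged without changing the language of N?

No

Reachable states from the start: {A,C,J,M,P,U,W,X,Z}. Unreachable: {K,T} — drop them.
P0 = {C,P} | {A,J,M,U,W,X,Z}.
On input c, block {A,J,M,U,W,X,Z} splits into {J,M,U,W,X} and {A,Z}.
On input b, block {J,M,U,W,X} splits into {J,M,U,X} and {W}.
No further refinement is possible. Final partition (4 blocks): {C,P} | {J,M,U,X} | {A,Z} | {W}.
J and Z end up in different blocks, so they are distinguishable. For instance, the string 'c' is accepted from only Z.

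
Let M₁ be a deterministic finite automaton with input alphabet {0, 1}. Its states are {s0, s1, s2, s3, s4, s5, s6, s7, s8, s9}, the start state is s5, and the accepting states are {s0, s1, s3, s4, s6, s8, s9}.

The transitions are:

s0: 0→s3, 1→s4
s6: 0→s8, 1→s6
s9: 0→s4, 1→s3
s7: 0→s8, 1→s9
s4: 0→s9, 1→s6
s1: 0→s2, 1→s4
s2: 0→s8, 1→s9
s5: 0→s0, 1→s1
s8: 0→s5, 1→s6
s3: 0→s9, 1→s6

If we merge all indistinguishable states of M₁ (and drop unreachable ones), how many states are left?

7

Reachable states from the start: {s0,s1,s2,s3,s4,s5,s6,s8,s9}. Unreachable: {s7} — drop them.
P0 = {s0,s1,s3,s4,s6,s8,s9} | {s2,s5}.
Refine {s0,s1,s3,s4,s6,s8,s9} on symbol 0: members go to different blocks, giving {s0,s3,s4,s6,s9} and {s1,s8}.
On input 0, block {s0,s3,s4,s6,s9} splits into {s0,s3,s4,s9} and {s6}.
Refine {s0,s3,s4,s9} on symbol 1: members go to different blocks, giving {s0,s9} and {s3,s4}.
On input 0, block {s2,s5} splits into {s2} and {s5}.
Split {s1,s8} by δ(·,0) → {s1} and {s8}.
The partition is now stable with 7 blocks: {s0,s9} | {s2} | {s1} | {s6} | {s3,s4} | {s5} | {s8}.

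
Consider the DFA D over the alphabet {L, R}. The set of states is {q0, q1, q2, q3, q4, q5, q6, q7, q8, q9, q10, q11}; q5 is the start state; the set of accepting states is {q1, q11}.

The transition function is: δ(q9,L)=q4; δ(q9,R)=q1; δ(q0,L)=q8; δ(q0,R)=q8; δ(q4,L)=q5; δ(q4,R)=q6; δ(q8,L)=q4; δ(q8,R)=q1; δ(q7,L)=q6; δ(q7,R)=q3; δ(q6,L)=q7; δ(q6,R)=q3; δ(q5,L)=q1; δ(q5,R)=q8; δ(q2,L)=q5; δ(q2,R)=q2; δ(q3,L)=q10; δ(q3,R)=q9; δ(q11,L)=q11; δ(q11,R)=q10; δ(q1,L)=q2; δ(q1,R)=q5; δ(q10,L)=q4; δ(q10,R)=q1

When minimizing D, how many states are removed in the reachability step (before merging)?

2

Starting at q5 and following transitions, the reachable set is {q1, q2, q3, q4, q5, q6, q7, q8, q9, q10}. That leaves q0, q11 unreachable — 2 in total.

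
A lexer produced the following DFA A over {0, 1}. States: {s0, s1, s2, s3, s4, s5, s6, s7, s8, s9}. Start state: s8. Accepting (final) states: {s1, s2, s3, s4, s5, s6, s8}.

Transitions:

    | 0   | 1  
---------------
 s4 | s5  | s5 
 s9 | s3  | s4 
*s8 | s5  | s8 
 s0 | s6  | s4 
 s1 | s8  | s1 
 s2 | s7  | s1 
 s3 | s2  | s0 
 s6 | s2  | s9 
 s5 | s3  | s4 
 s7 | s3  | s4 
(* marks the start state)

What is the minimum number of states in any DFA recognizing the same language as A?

P0 = {s1,s2,s3,s4,s5,s6,s8} | {s0,s7,s9}.
Split {s1,s2,s3,s4,s5,s6,s8} by δ(·,0) → {s1,s3,s4,s5,s6,s8} and {s2}.
On input 0, block {s1,s3,s4,s5,s6,s8} splits into {s1,s4,s5,s8} and {s3,s6}.
Split {s1,s4,s5,s8} by δ(·,0) → {s1,s4,s8} and {s5}.
Split {s1,s4,s8} by δ(·,0) → {s4,s8} and {s1}.
On input 1, block {s4,s8} splits into {s4} and {s8}.
No further refinement is possible. Final partition (7 blocks): {s4} | {s0,s7,s9} | {s2} | {s3,s6} | {s5} | {s1} | {s8}.

7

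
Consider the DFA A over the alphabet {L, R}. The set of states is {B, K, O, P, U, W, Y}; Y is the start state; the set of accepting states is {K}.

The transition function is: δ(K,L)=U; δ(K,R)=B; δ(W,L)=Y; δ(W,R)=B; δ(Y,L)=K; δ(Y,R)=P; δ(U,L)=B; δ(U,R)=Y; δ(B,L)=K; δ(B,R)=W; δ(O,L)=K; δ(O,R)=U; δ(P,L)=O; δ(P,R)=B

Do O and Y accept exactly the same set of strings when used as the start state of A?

All states are reachable from the start state.
P0 = {K} | {B,O,P,U,W,Y}.
On input L, block {B,O,P,U,W,Y} splits into {B,O,Y} and {P,U,W}.
No further refinement is possible. Final partition (3 blocks): {K} | {B,O,Y} | {P,U,W}.
O and Y lie in the same block of the stable partition, so they are equivalent — no string distinguishes them.

Yes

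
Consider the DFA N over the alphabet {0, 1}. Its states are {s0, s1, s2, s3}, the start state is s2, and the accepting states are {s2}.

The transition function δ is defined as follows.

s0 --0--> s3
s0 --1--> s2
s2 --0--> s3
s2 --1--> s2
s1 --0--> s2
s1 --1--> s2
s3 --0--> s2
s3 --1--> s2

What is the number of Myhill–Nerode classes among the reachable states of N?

States {s0,s1} cannot be reached from the start state, so discard them.
Initial partition by acceptance: {s2} | {s3}.
Stable partition: {s2} | {s3} — 2 equivalence classes.

2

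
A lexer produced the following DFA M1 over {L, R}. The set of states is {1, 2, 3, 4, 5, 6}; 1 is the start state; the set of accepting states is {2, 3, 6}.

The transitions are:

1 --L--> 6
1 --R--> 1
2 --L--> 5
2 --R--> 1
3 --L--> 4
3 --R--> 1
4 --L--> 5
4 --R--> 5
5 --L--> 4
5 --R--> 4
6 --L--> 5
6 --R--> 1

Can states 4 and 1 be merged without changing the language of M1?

Reachable states from the start: {1,4,5,6}. Unreachable: {2,3} — drop them.
P0 = {6} | {1,4,5}.
Refine {1,4,5} on symbol L: members go to different blocks, giving {4,5} and {1}.
No further refinement is possible. Final partition (3 blocks): {6} | {4,5} | {1}.
4 and 1 end up in different blocks, so they are distinguishable. For instance, the string 'L' is accepted from only 1.

No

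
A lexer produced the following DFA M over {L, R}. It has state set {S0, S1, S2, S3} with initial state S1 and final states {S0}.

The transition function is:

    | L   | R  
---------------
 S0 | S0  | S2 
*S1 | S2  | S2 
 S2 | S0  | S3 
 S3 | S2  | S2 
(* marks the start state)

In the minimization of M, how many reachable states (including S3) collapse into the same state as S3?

All states are reachable from the start state.
Start with accepting vs non-accepting: {S0} | {S1,S2,S3}.
Refine {S1,S2,S3} on symbol L: members go to different blocks, giving {S1,S3} and {S2}.
No further refinement is possible. Final partition (3 blocks): {S0} | {S1,S3} | {S2}.
State S3 belongs to the block {S1,S3}, which has 2 states.

2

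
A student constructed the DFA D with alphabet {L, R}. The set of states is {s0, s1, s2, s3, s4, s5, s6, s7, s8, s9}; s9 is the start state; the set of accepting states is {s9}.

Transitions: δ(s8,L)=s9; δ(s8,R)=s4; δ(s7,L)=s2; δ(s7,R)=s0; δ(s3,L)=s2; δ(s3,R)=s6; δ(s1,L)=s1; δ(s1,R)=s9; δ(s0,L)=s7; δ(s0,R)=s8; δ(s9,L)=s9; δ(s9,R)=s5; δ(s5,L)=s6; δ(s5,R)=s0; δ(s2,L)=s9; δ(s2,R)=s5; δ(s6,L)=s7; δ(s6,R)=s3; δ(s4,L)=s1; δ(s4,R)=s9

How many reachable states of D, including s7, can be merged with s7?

1

Start with accepting vs non-accepting: {s9} | {s0,s1,s2,s3,s4,s5,s6,s7,s8}.
On input L, block {s0,s1,s2,s3,s4,s5,s6,s7,s8} splits into {s0,s1,s3,s4,s5,s6,s7} and {s2,s8}.
Refine {s0,s1,s3,s4,s5,s6,s7} on symbol L: members go to different blocks, giving {s0,s1,s4,s5,s6} and {s3,s7}.
Refine {s0,s1,s4,s5,s6} on symbol L: members go to different blocks, giving {s1,s4,s5} and {s0,s6}.
Split {s1,s4,s5} by δ(·,L) → {s1,s4} and {s5}.
Split {s2,s8} by δ(·,R) → {s2} and {s8}.
On input R, block {s0,s6} splits into {s0} and {s6}.
Split {s3,s7} by δ(·,R) → {s3} and {s7}.
Stable partition: {s9} | {s1,s4} | {s2} | {s3} | {s0} | {s5} | {s8} | {s6} | {s7} — 9 equivalence classes.
The equivalence class containing s7 is {s7}, of size 1.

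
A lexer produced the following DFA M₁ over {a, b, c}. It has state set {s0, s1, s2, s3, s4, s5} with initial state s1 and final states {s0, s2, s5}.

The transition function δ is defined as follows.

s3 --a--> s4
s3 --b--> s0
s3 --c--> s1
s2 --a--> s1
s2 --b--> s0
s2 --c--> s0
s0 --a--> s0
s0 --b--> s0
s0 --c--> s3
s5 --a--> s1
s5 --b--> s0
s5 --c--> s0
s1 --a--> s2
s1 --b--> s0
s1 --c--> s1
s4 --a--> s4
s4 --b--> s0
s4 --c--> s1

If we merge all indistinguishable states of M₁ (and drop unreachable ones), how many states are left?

4

First remove the unreachable states {s5}; 5 states remain.
P0 = {s0,s2} | {s1,s3,s4}.
On input a, block {s0,s2} splits into {s0} and {s2}.
On input a, block {s1,s3,s4} splits into {s3,s4} and {s1}.
Stable partition: {s0} | {s3,s4} | {s2} | {s1} — 4 equivalence classes.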